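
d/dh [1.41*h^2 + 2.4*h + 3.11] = 2.82*h + 2.4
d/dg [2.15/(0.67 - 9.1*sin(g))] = 19.565*cos(g)/(9.1*sin(g) - 0.67)^2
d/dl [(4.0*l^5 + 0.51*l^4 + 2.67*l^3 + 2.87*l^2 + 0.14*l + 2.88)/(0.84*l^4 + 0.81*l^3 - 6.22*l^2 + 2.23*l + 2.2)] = (3.36*l^8 + 6.48*l^7 - 76.4697*l^6 + 24.514*l^5 + 28.127*l^4 + 6.4926*l^3 + 17.8945*l^2 + 48.4552*l - 6.1144)/(0.7056*l^8 + 1.3608*l^7 - 9.7935*l^6 - 6.33*l^5 + 45.997*l^4 - 24.1772*l^3 - 22.3951*l^2 + 9.812*l + 4.84)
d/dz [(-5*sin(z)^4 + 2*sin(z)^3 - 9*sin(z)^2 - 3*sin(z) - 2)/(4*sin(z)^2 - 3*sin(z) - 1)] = (-40*sin(z)^5 + 53*sin(z)^4 + 8*sin(z)^3 + 33*sin(z)^2 + 34*sin(z) - 3)*cos(z)/((sin(z) - 1)^2*(4*sin(z) + 1)^2)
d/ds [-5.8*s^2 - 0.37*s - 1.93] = -11.6*s - 0.37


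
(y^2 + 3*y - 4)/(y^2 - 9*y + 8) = (y + 4)/(y - 8)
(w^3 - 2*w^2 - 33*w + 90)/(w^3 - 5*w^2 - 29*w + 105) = (w^2 + w - 30)/(w^2 - 2*w - 35)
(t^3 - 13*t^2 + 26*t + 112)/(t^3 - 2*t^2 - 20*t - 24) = (t^2 - 15*t + 56)/(t^2 - 4*t - 12)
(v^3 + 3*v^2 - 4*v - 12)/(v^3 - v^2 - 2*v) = (v^2 + 5*v + 6)/(v*(v + 1))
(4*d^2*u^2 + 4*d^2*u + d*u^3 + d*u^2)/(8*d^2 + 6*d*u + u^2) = d*u*(u + 1)/(2*d + u)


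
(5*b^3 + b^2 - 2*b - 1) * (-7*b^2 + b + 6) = -35*b^5 - 2*b^4 + 45*b^3 + 11*b^2 - 13*b - 6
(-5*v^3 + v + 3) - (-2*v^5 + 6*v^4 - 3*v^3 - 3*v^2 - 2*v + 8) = 2*v^5 - 6*v^4 - 2*v^3 + 3*v^2 + 3*v - 5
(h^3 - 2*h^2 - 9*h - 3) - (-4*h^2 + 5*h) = h^3 + 2*h^2 - 14*h - 3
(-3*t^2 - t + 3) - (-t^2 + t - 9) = -2*t^2 - 2*t + 12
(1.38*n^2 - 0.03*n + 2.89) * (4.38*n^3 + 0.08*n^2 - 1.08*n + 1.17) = 6.0444*n^5 - 0.021*n^4 + 11.1654*n^3 + 1.8782*n^2 - 3.1563*n + 3.3813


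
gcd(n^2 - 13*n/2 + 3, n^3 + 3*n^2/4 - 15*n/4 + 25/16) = n - 1/2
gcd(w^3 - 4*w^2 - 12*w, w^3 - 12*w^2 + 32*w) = w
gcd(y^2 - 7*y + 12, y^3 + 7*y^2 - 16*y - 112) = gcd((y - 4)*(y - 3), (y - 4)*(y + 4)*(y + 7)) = y - 4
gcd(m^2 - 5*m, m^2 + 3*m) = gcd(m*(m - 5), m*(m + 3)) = m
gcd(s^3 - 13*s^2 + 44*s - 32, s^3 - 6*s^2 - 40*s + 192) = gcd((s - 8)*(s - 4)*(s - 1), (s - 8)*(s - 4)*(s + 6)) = s^2 - 12*s + 32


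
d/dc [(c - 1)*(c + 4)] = 2*c + 3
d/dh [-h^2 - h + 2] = -2*h - 1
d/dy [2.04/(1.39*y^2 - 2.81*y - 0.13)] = (5.7324 - 5.6712*y)/(-1.39*y^2 + 2.81*y + 0.13)^2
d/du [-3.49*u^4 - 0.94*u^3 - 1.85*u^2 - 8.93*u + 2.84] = -13.96*u^3 - 2.82*u^2 - 3.7*u - 8.93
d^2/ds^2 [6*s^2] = 12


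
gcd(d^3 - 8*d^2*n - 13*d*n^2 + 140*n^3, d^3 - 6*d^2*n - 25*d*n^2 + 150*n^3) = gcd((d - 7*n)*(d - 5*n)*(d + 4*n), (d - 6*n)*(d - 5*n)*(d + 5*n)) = d - 5*n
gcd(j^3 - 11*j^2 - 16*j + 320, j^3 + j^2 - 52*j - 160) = j^2 - 3*j - 40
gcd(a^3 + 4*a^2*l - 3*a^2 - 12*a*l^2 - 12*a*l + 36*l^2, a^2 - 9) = a - 3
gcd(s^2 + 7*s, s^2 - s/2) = s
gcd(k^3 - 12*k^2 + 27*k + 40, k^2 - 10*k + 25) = k - 5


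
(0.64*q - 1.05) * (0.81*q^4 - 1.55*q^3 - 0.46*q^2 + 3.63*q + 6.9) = 0.5184*q^5 - 1.8425*q^4 + 1.3331*q^3 + 2.8062*q^2 + 0.6045*q - 7.245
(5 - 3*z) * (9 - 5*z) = 15*z^2 - 52*z + 45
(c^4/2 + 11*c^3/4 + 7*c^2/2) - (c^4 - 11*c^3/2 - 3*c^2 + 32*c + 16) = -c^4/2 + 33*c^3/4 + 13*c^2/2 - 32*c - 16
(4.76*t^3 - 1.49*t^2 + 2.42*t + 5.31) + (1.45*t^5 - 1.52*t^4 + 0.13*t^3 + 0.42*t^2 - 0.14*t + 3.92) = 1.45*t^5 - 1.52*t^4 + 4.89*t^3 - 1.07*t^2 + 2.28*t + 9.23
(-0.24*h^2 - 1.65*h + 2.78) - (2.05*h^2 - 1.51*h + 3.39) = -2.29*h^2 - 0.14*h - 0.61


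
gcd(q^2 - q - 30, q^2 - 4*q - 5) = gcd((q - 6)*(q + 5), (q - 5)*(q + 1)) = 1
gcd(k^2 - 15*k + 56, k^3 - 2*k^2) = 1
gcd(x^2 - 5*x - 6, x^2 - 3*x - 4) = x + 1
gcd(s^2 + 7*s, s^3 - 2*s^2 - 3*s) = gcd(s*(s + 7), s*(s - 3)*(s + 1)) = s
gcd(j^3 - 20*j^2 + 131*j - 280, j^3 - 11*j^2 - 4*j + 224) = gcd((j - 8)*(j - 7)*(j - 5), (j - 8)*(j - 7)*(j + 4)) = j^2 - 15*j + 56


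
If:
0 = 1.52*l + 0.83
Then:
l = -0.55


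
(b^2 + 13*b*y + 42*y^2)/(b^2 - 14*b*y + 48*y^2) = (b^2 + 13*b*y + 42*y^2)/(b^2 - 14*b*y + 48*y^2)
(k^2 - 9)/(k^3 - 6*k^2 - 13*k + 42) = (k - 3)/(k^2 - 9*k + 14)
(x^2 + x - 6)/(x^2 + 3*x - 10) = (x + 3)/(x + 5)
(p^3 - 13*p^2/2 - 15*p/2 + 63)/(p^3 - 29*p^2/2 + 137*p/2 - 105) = (p + 3)/(p - 5)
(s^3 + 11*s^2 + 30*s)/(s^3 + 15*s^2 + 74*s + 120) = s/(s + 4)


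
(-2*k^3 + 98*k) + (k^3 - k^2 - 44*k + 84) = -k^3 - k^2 + 54*k + 84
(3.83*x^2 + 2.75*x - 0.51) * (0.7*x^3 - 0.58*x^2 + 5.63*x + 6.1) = 2.681*x^5 - 0.2964*x^4 + 19.6109*x^3 + 39.1413*x^2 + 13.9037*x - 3.111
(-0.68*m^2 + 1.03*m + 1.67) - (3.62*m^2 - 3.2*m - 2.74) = -4.3*m^2 + 4.23*m + 4.41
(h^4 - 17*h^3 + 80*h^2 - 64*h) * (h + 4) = h^5 - 13*h^4 + 12*h^3 + 256*h^2 - 256*h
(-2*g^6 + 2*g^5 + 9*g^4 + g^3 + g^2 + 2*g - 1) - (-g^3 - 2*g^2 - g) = -2*g^6 + 2*g^5 + 9*g^4 + 2*g^3 + 3*g^2 + 3*g - 1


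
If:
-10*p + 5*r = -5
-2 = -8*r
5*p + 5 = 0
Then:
No Solution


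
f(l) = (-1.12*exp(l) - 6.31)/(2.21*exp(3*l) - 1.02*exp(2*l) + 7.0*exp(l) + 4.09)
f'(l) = (-1.12*exp(l) - 6.31)*(-6.63*exp(3*l) + 2.04*exp(2*l) - 7.0*exp(l))/(2.21*exp(3*l) - 1.02*exp(2*l) + 7.0*exp(l) + 4.09)^2 - 1.12*exp(l)/(2.21*exp(3*l) - 1.02*exp(2*l) + 7.0*exp(l) + 4.09)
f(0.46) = -0.38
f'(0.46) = 0.49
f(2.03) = -0.02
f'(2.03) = 0.04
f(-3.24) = -1.46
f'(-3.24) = 0.08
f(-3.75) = -1.49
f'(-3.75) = 0.05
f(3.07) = -0.00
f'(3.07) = 0.00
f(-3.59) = -1.48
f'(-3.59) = 0.06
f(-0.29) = -0.74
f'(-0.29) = 0.44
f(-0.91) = -0.98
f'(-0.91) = 0.35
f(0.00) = -0.61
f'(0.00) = 0.48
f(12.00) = 0.00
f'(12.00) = 0.00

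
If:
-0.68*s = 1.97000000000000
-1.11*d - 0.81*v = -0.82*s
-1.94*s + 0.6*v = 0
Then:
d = 4.70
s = -2.90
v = -9.37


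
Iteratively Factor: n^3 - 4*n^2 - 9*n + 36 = (n + 3)*(n^2 - 7*n + 12) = (n - 4)*(n + 3)*(n - 3)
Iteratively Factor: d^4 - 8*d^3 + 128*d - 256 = (d - 4)*(d^3 - 4*d^2 - 16*d + 64) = (d - 4)^2*(d^2 - 16) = (d - 4)^3*(d + 4)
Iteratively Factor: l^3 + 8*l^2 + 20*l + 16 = (l + 2)*(l^2 + 6*l + 8) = (l + 2)*(l + 4)*(l + 2)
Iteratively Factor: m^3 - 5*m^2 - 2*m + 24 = (m - 4)*(m^2 - m - 6) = (m - 4)*(m + 2)*(m - 3)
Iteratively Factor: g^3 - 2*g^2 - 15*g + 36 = (g - 3)*(g^2 + g - 12) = (g - 3)*(g + 4)*(g - 3)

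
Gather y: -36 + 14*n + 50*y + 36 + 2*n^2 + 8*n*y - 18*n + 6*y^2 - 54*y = 2*n^2 - 4*n + 6*y^2 + y*(8*n - 4)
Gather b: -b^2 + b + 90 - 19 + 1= -b^2 + b + 72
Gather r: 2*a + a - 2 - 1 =3*a - 3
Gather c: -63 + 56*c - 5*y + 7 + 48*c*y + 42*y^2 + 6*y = c*(48*y + 56) + 42*y^2 + y - 56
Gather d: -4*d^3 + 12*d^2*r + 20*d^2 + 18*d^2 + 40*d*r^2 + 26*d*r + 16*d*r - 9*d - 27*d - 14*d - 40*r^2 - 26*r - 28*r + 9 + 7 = -4*d^3 + d^2*(12*r + 38) + d*(40*r^2 + 42*r - 50) - 40*r^2 - 54*r + 16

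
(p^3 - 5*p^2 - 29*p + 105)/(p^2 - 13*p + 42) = (p^2 + 2*p - 15)/(p - 6)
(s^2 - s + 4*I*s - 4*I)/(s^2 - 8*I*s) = (s^2 - s + 4*I*s - 4*I)/(s*(s - 8*I))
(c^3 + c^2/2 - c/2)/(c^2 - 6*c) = (2*c^2 + c - 1)/(2*(c - 6))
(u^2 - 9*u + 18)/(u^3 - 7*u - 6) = (u - 6)/(u^2 + 3*u + 2)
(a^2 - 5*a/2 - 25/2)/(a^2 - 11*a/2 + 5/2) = (2*a + 5)/(2*a - 1)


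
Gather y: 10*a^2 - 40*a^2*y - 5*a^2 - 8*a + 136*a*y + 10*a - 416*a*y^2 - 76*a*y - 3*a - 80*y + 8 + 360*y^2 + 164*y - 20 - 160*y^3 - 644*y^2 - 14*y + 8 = 5*a^2 - a - 160*y^3 + y^2*(-416*a - 284) + y*(-40*a^2 + 60*a + 70) - 4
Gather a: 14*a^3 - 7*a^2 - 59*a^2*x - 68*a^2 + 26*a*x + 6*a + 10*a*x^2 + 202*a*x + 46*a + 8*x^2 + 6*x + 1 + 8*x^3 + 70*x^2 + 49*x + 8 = 14*a^3 + a^2*(-59*x - 75) + a*(10*x^2 + 228*x + 52) + 8*x^3 + 78*x^2 + 55*x + 9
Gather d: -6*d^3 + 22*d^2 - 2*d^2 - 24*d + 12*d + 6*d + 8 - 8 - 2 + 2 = -6*d^3 + 20*d^2 - 6*d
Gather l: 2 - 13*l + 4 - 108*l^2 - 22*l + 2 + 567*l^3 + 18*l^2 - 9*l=567*l^3 - 90*l^2 - 44*l + 8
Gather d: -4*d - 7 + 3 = -4*d - 4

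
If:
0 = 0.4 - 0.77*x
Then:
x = 0.52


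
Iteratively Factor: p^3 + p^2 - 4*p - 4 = (p + 2)*(p^2 - p - 2) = (p - 2)*(p + 2)*(p + 1)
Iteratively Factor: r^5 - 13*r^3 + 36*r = (r + 3)*(r^4 - 3*r^3 - 4*r^2 + 12*r) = (r - 3)*(r + 3)*(r^3 - 4*r) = r*(r - 3)*(r + 3)*(r^2 - 4) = r*(r - 3)*(r - 2)*(r + 3)*(r + 2)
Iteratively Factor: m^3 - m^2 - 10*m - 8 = (m - 4)*(m^2 + 3*m + 2) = (m - 4)*(m + 2)*(m + 1)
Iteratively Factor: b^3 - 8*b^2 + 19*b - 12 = (b - 1)*(b^2 - 7*b + 12) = (b - 4)*(b - 1)*(b - 3)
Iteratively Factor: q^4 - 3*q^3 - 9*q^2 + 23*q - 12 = (q + 3)*(q^3 - 6*q^2 + 9*q - 4) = (q - 4)*(q + 3)*(q^2 - 2*q + 1) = (q - 4)*(q - 1)*(q + 3)*(q - 1)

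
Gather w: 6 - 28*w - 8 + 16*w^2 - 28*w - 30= 16*w^2 - 56*w - 32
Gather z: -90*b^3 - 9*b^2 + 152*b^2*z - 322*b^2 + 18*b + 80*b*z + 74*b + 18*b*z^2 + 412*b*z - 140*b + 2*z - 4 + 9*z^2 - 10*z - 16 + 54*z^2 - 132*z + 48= -90*b^3 - 331*b^2 - 48*b + z^2*(18*b + 63) + z*(152*b^2 + 492*b - 140) + 28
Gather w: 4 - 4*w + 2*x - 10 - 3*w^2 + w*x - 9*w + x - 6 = -3*w^2 + w*(x - 13) + 3*x - 12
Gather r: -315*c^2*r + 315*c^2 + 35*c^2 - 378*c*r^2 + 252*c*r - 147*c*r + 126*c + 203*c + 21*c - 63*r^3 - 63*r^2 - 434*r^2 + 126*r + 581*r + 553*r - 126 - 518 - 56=350*c^2 + 350*c - 63*r^3 + r^2*(-378*c - 497) + r*(-315*c^2 + 105*c + 1260) - 700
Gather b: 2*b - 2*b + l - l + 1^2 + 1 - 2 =0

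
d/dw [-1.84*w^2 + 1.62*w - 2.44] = 1.62 - 3.68*w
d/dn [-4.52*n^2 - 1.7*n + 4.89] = -9.04*n - 1.7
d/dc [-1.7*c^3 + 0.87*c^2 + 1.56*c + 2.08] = -5.1*c^2 + 1.74*c + 1.56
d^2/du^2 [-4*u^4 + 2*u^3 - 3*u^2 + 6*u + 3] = -48*u^2 + 12*u - 6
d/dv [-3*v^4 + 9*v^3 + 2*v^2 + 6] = v*(-12*v^2 + 27*v + 4)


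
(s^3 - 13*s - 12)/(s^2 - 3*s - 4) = s + 3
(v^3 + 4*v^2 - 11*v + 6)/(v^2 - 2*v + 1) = v + 6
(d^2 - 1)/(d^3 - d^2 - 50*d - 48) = (d - 1)/(d^2 - 2*d - 48)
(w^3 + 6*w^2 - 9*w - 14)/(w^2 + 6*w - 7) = (w^2 - w - 2)/(w - 1)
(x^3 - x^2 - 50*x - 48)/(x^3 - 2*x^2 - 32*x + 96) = (x^2 - 7*x - 8)/(x^2 - 8*x + 16)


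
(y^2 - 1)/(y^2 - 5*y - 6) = (y - 1)/(y - 6)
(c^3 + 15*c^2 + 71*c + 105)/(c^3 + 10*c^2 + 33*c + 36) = (c^2 + 12*c + 35)/(c^2 + 7*c + 12)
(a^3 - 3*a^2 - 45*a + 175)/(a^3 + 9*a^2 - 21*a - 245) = (a - 5)/(a + 7)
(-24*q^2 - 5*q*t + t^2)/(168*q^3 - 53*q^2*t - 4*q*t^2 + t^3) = (-3*q - t)/(21*q^2 - 4*q*t - t^2)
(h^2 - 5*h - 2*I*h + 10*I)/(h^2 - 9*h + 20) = (h - 2*I)/(h - 4)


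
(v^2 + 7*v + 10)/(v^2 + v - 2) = (v + 5)/(v - 1)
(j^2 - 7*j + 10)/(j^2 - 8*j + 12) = (j - 5)/(j - 6)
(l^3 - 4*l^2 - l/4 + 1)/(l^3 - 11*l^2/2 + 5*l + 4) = (l - 1/2)/(l - 2)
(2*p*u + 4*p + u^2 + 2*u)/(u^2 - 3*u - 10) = (2*p + u)/(u - 5)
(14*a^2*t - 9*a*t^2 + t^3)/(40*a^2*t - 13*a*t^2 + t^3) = (14*a^2 - 9*a*t + t^2)/(40*a^2 - 13*a*t + t^2)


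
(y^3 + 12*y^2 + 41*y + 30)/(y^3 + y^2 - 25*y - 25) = (y + 6)/(y - 5)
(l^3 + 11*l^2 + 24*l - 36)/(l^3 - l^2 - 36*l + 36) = (l + 6)/(l - 6)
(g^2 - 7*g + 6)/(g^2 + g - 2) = (g - 6)/(g + 2)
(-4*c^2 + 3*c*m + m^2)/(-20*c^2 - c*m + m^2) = (c - m)/(5*c - m)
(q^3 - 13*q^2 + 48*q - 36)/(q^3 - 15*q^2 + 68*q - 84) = (q^2 - 7*q + 6)/(q^2 - 9*q + 14)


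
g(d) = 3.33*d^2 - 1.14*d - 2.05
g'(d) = 6.66*d - 1.14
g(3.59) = 36.77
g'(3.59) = 22.77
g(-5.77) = 115.39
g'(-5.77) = -39.57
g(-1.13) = 3.49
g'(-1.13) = -8.67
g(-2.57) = 22.87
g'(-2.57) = -18.26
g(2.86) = 21.93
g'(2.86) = 17.91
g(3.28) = 30.04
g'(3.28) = 20.70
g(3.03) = 25.07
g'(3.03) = 19.04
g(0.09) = -2.13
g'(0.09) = -0.54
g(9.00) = 257.42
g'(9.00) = 58.80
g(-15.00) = 764.30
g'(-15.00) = -101.04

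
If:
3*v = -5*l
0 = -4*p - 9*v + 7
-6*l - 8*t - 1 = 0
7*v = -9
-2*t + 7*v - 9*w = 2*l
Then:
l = 27/35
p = 65/14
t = -197/280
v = -9/7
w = -1279/1260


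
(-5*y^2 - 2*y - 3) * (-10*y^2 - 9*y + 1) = 50*y^4 + 65*y^3 + 43*y^2 + 25*y - 3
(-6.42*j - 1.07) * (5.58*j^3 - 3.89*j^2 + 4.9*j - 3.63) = -35.8236*j^4 + 19.0032*j^3 - 27.2957*j^2 + 18.0616*j + 3.8841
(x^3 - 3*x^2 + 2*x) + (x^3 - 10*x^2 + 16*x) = 2*x^3 - 13*x^2 + 18*x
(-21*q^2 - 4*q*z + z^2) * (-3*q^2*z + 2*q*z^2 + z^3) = 63*q^4*z - 30*q^3*z^2 - 32*q^2*z^3 - 2*q*z^4 + z^5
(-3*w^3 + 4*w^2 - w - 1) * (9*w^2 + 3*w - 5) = -27*w^5 + 27*w^4 + 18*w^3 - 32*w^2 + 2*w + 5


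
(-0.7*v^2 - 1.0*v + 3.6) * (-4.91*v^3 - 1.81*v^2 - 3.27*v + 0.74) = 3.437*v^5 + 6.177*v^4 - 13.577*v^3 - 3.764*v^2 - 12.512*v + 2.664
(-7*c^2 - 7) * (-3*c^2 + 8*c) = 21*c^4 - 56*c^3 + 21*c^2 - 56*c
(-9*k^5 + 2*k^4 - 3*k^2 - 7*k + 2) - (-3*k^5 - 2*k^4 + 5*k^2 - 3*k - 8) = -6*k^5 + 4*k^4 - 8*k^2 - 4*k + 10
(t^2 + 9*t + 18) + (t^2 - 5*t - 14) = 2*t^2 + 4*t + 4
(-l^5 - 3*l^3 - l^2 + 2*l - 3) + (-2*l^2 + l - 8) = -l^5 - 3*l^3 - 3*l^2 + 3*l - 11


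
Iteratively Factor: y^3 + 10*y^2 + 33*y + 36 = (y + 3)*(y^2 + 7*y + 12) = (y + 3)*(y + 4)*(y + 3)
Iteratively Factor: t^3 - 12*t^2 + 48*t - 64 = (t - 4)*(t^2 - 8*t + 16) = (t - 4)^2*(t - 4)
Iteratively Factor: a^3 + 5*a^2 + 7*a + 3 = (a + 1)*(a^2 + 4*a + 3) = (a + 1)*(a + 3)*(a + 1)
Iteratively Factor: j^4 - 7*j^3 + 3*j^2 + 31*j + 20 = (j + 1)*(j^3 - 8*j^2 + 11*j + 20) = (j - 4)*(j + 1)*(j^2 - 4*j - 5) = (j - 5)*(j - 4)*(j + 1)*(j + 1)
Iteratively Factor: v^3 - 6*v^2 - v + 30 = (v - 3)*(v^2 - 3*v - 10) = (v - 5)*(v - 3)*(v + 2)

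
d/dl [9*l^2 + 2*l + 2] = 18*l + 2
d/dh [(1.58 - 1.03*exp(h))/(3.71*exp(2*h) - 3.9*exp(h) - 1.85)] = (3.8213*exp(2*h) - 11.7236*exp(h) + 8.0675)*exp(h)/(13.7641*exp(4*h) - 28.938*exp(3*h) + 1.483*exp(2*h) + 14.43*exp(h) + 3.4225)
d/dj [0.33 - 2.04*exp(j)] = -2.04*exp(j)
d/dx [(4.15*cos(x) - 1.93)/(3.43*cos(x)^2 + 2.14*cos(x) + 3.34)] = (14.2345*cos(x)^2 - 13.2398*cos(x) - 17.9912)*sin(x)/(11.7649*cos(x)^4 + 14.6804*cos(x)^3 + 27.492*cos(x)^2 + 14.2952*cos(x) + 11.1556)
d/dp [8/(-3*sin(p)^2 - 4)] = 96*sin(2*p)/(11 - 3*cos(2*p))^2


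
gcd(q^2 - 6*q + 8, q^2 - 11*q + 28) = q - 4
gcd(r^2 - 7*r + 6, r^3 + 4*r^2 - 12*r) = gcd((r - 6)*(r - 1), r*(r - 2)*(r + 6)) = 1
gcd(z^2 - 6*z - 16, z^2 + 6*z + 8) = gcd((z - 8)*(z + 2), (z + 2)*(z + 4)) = z + 2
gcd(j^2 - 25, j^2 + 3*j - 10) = j + 5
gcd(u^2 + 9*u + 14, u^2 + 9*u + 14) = u^2 + 9*u + 14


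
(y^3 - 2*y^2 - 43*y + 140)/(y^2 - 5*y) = y + 3 - 28/y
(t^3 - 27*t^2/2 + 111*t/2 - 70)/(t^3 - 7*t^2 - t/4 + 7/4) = 2*(2*t^2 - 13*t + 20)/(4*t^2 - 1)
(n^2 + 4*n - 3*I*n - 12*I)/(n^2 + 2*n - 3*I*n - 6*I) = (n + 4)/(n + 2)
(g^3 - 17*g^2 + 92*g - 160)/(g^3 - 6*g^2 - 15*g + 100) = (g^2 - 12*g + 32)/(g^2 - g - 20)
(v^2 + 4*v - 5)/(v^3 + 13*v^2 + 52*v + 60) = (v - 1)/(v^2 + 8*v + 12)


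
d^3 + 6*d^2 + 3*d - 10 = (d - 1)*(d + 2)*(d + 5)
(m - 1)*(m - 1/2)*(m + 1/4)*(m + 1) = m^4 - m^3/4 - 9*m^2/8 + m/4 + 1/8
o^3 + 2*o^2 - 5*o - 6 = (o - 2)*(o + 1)*(o + 3)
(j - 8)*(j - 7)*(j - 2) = j^3 - 17*j^2 + 86*j - 112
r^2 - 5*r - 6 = (r - 6)*(r + 1)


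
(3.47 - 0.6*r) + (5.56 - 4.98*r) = 9.03 - 5.58*r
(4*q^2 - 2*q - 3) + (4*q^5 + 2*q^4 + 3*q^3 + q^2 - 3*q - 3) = 4*q^5 + 2*q^4 + 3*q^3 + 5*q^2 - 5*q - 6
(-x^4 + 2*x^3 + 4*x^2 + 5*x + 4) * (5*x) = -5*x^5 + 10*x^4 + 20*x^3 + 25*x^2 + 20*x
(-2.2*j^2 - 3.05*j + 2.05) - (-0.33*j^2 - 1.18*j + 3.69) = -1.87*j^2 - 1.87*j - 1.64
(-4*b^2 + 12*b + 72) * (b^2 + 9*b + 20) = -4*b^4 - 24*b^3 + 100*b^2 + 888*b + 1440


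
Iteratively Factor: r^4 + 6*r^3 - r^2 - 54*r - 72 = (r - 3)*(r^3 + 9*r^2 + 26*r + 24) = (r - 3)*(r + 2)*(r^2 + 7*r + 12) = (r - 3)*(r + 2)*(r + 4)*(r + 3)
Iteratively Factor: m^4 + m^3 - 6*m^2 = (m + 3)*(m^3 - 2*m^2) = m*(m + 3)*(m^2 - 2*m) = m*(m - 2)*(m + 3)*(m)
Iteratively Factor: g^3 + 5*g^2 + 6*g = (g + 3)*(g^2 + 2*g) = (g + 2)*(g + 3)*(g)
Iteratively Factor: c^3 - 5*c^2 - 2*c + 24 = (c - 3)*(c^2 - 2*c - 8) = (c - 4)*(c - 3)*(c + 2)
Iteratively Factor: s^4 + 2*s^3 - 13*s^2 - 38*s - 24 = (s - 4)*(s^3 + 6*s^2 + 11*s + 6) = (s - 4)*(s + 2)*(s^2 + 4*s + 3) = (s - 4)*(s + 1)*(s + 2)*(s + 3)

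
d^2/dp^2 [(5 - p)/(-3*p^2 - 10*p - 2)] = 2*((5 - 9*p)*(3*p^2 + 10*p + 2) + 4*(p - 5)*(3*p + 5)^2)/(3*p^2 + 10*p + 2)^3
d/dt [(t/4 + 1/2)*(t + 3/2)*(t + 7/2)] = 3*t^2/4 + 7*t/2 + 61/16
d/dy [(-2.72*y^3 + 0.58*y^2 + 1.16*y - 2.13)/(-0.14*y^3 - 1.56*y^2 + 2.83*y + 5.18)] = (4.3244*y^4 - 15.0704*y^3 - 39.7124*y^2 - 0.636800000000001*y + 12.0367)/(0.0196*y^6 + 0.4368*y^5 + 1.6412*y^4 - 10.28*y^3 - 8.1527*y^2 + 29.3188*y + 26.8324)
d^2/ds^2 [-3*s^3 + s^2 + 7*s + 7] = 2 - 18*s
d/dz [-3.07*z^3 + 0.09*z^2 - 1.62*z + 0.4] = -9.21*z^2 + 0.18*z - 1.62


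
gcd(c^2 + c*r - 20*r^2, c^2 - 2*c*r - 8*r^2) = -c + 4*r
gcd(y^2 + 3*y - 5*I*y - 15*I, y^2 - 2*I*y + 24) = 1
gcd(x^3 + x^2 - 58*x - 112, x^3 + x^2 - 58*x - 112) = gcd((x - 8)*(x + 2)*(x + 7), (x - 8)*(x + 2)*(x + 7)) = x^3 + x^2 - 58*x - 112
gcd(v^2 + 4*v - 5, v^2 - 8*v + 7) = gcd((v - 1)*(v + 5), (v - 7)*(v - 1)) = v - 1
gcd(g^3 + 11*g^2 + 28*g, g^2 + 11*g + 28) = g^2 + 11*g + 28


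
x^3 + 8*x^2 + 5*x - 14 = (x - 1)*(x + 2)*(x + 7)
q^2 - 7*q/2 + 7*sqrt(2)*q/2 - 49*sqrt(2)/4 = (q - 7/2)*(q + 7*sqrt(2)/2)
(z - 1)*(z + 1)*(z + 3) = z^3 + 3*z^2 - z - 3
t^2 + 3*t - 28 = (t - 4)*(t + 7)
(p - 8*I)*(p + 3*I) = p^2 - 5*I*p + 24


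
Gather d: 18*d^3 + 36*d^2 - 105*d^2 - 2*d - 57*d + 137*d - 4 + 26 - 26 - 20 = 18*d^3 - 69*d^2 + 78*d - 24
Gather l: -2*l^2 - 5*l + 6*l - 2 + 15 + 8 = -2*l^2 + l + 21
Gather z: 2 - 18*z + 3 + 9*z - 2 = 3 - 9*z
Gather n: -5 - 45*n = -45*n - 5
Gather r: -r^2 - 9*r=-r^2 - 9*r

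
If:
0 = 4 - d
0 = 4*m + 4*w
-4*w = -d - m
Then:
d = 4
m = -4/5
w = 4/5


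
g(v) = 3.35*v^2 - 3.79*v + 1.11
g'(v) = 6.7*v - 3.79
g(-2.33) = 28.13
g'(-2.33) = -19.40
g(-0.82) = 6.47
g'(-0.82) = -9.28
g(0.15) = 0.62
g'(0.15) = -2.78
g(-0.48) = 3.70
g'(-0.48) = -7.01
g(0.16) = 0.59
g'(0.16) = -2.72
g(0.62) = 0.05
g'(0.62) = 0.36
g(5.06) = 67.70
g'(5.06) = 30.11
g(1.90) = 6.00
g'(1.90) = 8.94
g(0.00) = 1.11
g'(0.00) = -3.79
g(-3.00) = 42.63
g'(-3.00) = -23.89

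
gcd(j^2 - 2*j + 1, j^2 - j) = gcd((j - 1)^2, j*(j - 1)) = j - 1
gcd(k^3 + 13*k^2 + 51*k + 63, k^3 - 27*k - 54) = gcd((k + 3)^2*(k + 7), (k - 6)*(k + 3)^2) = k^2 + 6*k + 9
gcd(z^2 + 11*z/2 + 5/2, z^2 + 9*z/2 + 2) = z + 1/2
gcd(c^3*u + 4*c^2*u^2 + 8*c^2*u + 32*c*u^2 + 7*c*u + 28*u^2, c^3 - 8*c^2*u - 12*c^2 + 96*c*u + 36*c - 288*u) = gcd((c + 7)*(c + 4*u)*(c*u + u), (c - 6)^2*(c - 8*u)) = 1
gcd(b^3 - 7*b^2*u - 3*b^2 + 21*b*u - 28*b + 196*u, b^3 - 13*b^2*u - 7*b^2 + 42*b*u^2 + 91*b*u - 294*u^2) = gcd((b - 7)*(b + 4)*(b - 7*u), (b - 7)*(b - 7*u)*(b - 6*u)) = -b^2 + 7*b*u + 7*b - 49*u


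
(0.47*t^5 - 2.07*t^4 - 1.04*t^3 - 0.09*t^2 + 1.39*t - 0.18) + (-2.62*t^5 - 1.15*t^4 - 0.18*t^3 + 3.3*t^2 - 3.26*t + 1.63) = -2.15*t^5 - 3.22*t^4 - 1.22*t^3 + 3.21*t^2 - 1.87*t + 1.45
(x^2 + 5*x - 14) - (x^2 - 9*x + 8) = 14*x - 22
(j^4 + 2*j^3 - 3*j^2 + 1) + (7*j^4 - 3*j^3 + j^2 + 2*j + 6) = 8*j^4 - j^3 - 2*j^2 + 2*j + 7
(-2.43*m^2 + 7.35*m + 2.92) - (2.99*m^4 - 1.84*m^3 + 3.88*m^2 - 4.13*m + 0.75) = -2.99*m^4 + 1.84*m^3 - 6.31*m^2 + 11.48*m + 2.17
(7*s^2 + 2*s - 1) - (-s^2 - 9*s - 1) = 8*s^2 + 11*s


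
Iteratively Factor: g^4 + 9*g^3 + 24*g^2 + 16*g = (g)*(g^3 + 9*g^2 + 24*g + 16) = g*(g + 4)*(g^2 + 5*g + 4) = g*(g + 4)^2*(g + 1)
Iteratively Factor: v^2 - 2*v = (v - 2)*(v)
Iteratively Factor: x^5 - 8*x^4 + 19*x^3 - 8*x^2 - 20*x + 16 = (x - 1)*(x^4 - 7*x^3 + 12*x^2 + 4*x - 16) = (x - 2)*(x - 1)*(x^3 - 5*x^2 + 2*x + 8) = (x - 2)*(x - 1)*(x + 1)*(x^2 - 6*x + 8) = (x - 2)^2*(x - 1)*(x + 1)*(x - 4)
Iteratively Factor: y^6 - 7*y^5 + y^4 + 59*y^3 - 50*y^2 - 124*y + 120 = (y + 2)*(y^5 - 9*y^4 + 19*y^3 + 21*y^2 - 92*y + 60) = (y - 2)*(y + 2)*(y^4 - 7*y^3 + 5*y^2 + 31*y - 30) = (y - 3)*(y - 2)*(y + 2)*(y^3 - 4*y^2 - 7*y + 10) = (y - 3)*(y - 2)*(y + 2)^2*(y^2 - 6*y + 5) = (y - 3)*(y - 2)*(y - 1)*(y + 2)^2*(y - 5)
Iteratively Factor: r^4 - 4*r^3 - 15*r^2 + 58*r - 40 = (r - 1)*(r^3 - 3*r^2 - 18*r + 40) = (r - 5)*(r - 1)*(r^2 + 2*r - 8) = (r - 5)*(r - 2)*(r - 1)*(r + 4)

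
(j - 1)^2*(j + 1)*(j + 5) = j^4 + 4*j^3 - 6*j^2 - 4*j + 5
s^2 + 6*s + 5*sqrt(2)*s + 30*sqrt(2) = (s + 6)*(s + 5*sqrt(2))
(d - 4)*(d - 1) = d^2 - 5*d + 4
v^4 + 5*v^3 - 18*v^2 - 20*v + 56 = (v - 2)^2*(v + 2)*(v + 7)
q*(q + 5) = q^2 + 5*q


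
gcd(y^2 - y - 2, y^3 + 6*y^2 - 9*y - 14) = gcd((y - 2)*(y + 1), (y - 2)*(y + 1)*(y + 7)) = y^2 - y - 2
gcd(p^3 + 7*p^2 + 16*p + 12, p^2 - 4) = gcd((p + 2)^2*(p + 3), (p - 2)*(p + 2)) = p + 2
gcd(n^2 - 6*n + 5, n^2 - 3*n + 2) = n - 1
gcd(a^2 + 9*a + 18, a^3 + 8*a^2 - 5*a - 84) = 1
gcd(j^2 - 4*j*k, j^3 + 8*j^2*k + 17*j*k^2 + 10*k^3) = 1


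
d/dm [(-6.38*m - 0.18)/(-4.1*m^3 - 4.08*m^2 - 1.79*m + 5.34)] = (26.158*m^3 + 26.0304*m^2 + 11.4202*m - (6.38*m + 0.18)*(12.3*m^2 + 8.16*m + 1.79) - 34.0692)/(4.1*m^3 + 4.08*m^2 + 1.79*m - 5.34)^2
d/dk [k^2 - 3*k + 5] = 2*k - 3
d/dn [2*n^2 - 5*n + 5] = 4*n - 5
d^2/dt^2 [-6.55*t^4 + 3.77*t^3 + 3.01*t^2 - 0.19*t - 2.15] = -78.6*t^2 + 22.62*t + 6.02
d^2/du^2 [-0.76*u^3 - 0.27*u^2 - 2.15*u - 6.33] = -4.56*u - 0.54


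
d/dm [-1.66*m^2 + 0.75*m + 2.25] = 0.75 - 3.32*m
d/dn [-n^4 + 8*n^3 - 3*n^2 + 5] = 2*n*(-2*n^2 + 12*n - 3)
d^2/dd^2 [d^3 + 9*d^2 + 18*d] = 6*d + 18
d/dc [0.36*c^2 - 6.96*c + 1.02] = 0.72*c - 6.96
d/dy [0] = 0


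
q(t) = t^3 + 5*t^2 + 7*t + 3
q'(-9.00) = 160.00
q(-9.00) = -384.00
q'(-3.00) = 4.00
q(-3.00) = 0.00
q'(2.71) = 56.13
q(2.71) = 78.59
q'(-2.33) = -0.01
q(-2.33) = 1.19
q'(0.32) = 10.51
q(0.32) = 5.78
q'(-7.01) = 84.32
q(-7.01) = -144.84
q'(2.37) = 47.55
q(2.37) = 60.99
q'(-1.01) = -0.04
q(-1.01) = 0.00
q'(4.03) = 96.02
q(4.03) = 177.87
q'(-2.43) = 0.41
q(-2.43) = 1.17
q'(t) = 3*t^2 + 10*t + 7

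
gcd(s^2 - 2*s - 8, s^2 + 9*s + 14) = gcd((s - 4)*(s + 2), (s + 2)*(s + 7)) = s + 2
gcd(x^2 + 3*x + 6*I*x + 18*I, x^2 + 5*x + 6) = x + 3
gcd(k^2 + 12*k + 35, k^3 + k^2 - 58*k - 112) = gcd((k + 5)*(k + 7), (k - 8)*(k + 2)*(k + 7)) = k + 7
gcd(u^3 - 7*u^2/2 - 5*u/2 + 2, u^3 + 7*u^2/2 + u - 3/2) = u^2 + u/2 - 1/2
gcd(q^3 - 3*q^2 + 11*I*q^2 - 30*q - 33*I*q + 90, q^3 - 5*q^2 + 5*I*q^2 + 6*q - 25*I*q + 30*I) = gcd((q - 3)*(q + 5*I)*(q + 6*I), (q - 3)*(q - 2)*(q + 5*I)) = q^2 + q*(-3 + 5*I) - 15*I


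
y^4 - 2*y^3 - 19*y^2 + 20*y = y*(y - 5)*(y - 1)*(y + 4)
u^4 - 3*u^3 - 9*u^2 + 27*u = u*(u - 3)^2*(u + 3)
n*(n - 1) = n^2 - n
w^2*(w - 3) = w^3 - 3*w^2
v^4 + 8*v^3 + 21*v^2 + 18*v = v*(v + 2)*(v + 3)^2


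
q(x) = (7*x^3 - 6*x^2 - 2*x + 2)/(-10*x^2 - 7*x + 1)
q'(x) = (20*x + 7)*(7*x^3 - 6*x^2 - 2*x + 2)/(-10*x^2 - 7*x + 1)^2 + (21*x^2 - 12*x - 2)/(-10*x^2 - 7*x + 1) = (-70*x^4 - 98*x^3 + 43*x^2 + 28*x + 12)/(100*x^4 + 140*x^3 + 29*x^2 - 14*x + 1)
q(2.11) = -0.63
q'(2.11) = -0.60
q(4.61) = -2.26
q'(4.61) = -0.68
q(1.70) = -0.39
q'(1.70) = -0.56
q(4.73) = -2.34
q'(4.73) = -0.68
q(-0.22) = 1.01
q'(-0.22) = 2.08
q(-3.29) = 3.63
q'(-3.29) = -0.61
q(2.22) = -0.70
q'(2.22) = -0.61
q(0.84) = -0.02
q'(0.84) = -0.19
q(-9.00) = 7.47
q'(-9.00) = -0.69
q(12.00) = -7.36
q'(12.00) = -0.70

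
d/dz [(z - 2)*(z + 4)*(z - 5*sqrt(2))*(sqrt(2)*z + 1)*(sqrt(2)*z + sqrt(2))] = 10*z^4 - 36*sqrt(2)*z^3 + 24*z^3 - 81*sqrt(2)*z^2 - 66*z^2 - 92*z + 108*sqrt(2)*z + 60 + 72*sqrt(2)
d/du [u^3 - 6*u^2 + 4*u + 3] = 3*u^2 - 12*u + 4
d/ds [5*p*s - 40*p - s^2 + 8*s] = 5*p - 2*s + 8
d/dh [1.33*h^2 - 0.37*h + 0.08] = 2.66*h - 0.37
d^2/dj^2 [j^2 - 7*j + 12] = 2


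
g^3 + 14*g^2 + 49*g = g*(g + 7)^2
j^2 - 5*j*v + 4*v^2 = (j - 4*v)*(j - v)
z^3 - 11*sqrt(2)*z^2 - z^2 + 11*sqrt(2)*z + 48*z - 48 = (z - 1)*(z - 8*sqrt(2))*(z - 3*sqrt(2))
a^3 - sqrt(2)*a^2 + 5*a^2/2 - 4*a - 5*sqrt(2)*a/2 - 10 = (a + 5/2)*(a - 2*sqrt(2))*(a + sqrt(2))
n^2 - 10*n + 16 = (n - 8)*(n - 2)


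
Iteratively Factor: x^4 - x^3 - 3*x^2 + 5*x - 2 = (x - 1)*(x^3 - 3*x + 2) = (x - 1)^2*(x^2 + x - 2) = (x - 1)^3*(x + 2)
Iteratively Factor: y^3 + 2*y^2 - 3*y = (y + 3)*(y^2 - y) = (y - 1)*(y + 3)*(y)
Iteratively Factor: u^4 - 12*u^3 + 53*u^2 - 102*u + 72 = (u - 2)*(u^3 - 10*u^2 + 33*u - 36) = (u - 3)*(u - 2)*(u^2 - 7*u + 12) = (u - 3)^2*(u - 2)*(u - 4)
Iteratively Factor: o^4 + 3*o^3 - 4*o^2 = (o)*(o^3 + 3*o^2 - 4*o) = o*(o - 1)*(o^2 + 4*o) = o^2*(o - 1)*(o + 4)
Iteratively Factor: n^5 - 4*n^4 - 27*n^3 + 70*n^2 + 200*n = (n + 4)*(n^4 - 8*n^3 + 5*n^2 + 50*n) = n*(n + 4)*(n^3 - 8*n^2 + 5*n + 50) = n*(n - 5)*(n + 4)*(n^2 - 3*n - 10) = n*(n - 5)^2*(n + 4)*(n + 2)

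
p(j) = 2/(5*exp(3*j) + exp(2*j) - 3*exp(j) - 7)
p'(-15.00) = 0.00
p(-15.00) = -0.29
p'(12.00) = 0.00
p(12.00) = 0.00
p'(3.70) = -0.00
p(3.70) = 0.00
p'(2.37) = -0.00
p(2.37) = 0.00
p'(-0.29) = -0.24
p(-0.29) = -0.30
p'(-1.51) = 0.01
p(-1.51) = -0.26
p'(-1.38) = 0.01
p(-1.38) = -0.26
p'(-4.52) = 0.00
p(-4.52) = -0.28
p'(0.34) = -3.86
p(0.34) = 0.43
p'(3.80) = -0.00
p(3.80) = 0.00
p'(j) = 2*(-15*exp(3*j) - 2*exp(2*j) + 3*exp(j))/(5*exp(3*j) + exp(2*j) - 3*exp(j) - 7)^2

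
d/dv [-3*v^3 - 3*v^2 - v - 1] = -9*v^2 - 6*v - 1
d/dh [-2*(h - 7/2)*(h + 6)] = -4*h - 5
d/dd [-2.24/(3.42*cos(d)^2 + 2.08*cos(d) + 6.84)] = -(15.3216*cos(d) + 4.6592)*sin(d)/(3.42*cos(d)^2 + 2.08*cos(d) + 6.84)^2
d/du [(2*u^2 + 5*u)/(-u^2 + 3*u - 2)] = (11*u^2 - 8*u - 10)/(u^4 - 6*u^3 + 13*u^2 - 12*u + 4)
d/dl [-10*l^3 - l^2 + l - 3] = -30*l^2 - 2*l + 1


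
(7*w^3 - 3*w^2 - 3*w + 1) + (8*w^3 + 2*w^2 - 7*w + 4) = 15*w^3 - w^2 - 10*w + 5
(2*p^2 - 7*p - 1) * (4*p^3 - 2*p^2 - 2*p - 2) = 8*p^5 - 32*p^4 + 6*p^3 + 12*p^2 + 16*p + 2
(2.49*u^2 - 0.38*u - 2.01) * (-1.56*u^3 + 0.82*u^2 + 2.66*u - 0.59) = -3.8844*u^5 + 2.6346*u^4 + 9.4474*u^3 - 4.1281*u^2 - 5.1224*u + 1.1859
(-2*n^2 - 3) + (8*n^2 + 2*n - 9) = 6*n^2 + 2*n - 12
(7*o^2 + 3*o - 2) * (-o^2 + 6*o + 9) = -7*o^4 + 39*o^3 + 83*o^2 + 15*o - 18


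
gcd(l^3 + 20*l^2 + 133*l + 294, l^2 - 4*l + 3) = 1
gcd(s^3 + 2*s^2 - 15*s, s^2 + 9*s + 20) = s + 5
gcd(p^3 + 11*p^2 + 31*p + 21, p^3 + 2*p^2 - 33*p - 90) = p + 3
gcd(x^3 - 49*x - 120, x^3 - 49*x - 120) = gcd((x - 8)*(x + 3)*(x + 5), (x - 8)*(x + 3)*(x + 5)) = x^3 - 49*x - 120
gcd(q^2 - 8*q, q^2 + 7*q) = q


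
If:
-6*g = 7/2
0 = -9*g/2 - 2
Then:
No Solution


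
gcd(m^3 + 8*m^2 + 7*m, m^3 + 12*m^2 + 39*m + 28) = m^2 + 8*m + 7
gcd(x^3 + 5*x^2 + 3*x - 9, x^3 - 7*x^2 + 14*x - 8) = x - 1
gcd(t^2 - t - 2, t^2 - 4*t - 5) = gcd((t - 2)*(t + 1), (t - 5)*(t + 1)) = t + 1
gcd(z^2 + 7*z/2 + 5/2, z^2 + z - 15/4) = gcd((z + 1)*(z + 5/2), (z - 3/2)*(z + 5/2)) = z + 5/2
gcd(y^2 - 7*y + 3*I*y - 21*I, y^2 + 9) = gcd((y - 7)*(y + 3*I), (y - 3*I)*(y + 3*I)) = y + 3*I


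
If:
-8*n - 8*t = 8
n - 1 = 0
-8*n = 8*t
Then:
No Solution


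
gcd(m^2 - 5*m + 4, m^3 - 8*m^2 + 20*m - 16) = m - 4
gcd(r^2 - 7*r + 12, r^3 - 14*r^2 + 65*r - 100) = r - 4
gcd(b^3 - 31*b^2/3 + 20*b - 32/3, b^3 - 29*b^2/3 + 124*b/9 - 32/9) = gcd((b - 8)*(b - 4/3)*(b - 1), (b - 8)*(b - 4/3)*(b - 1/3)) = b^2 - 28*b/3 + 32/3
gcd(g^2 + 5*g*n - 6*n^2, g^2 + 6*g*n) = g + 6*n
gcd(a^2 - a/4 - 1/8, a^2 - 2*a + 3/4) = a - 1/2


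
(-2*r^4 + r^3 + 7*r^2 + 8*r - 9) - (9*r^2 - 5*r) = -2*r^4 + r^3 - 2*r^2 + 13*r - 9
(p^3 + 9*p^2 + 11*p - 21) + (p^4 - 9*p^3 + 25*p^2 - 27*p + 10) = p^4 - 8*p^3 + 34*p^2 - 16*p - 11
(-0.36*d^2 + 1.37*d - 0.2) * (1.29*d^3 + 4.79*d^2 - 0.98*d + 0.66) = -0.4644*d^5 + 0.0429000000000002*d^4 + 6.6571*d^3 - 2.5382*d^2 + 1.1002*d - 0.132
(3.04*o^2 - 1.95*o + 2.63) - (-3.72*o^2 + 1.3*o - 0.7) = 6.76*o^2 - 3.25*o + 3.33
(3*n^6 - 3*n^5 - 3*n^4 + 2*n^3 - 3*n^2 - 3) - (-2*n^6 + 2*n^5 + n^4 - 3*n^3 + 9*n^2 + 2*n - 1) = 5*n^6 - 5*n^5 - 4*n^4 + 5*n^3 - 12*n^2 - 2*n - 2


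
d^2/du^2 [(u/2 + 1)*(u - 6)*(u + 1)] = 3*u - 3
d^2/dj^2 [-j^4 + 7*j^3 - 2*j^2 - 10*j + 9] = -12*j^2 + 42*j - 4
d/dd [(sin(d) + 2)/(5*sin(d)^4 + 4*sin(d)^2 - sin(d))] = (-15*sin(d)^4 - 40*sin(d)^3 - 4*sin(d)^2 - 16*sin(d) + 2)*cos(d)/((5*sin(d)^3 + 4*sin(d) - 1)^2*sin(d)^2)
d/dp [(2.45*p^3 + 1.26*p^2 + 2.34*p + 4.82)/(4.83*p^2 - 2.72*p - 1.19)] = (11.8335*p^4 - 13.328*p^3 - 23.4759*p^2 - 49.56*p + 10.3258)/(23.3289*p^4 - 26.2752*p^3 - 4.097*p^2 + 6.4736*p + 1.4161)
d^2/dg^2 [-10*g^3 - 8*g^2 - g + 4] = -60*g - 16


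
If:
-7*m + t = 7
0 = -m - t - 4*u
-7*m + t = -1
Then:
No Solution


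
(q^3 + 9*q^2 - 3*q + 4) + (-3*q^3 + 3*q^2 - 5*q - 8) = -2*q^3 + 12*q^2 - 8*q - 4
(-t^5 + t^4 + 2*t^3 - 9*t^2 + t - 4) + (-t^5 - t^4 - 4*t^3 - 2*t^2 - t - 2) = -2*t^5 - 2*t^3 - 11*t^2 - 6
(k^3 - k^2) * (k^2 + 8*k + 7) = k^5 + 7*k^4 - k^3 - 7*k^2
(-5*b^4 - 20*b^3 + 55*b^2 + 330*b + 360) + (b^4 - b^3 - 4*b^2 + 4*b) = -4*b^4 - 21*b^3 + 51*b^2 + 334*b + 360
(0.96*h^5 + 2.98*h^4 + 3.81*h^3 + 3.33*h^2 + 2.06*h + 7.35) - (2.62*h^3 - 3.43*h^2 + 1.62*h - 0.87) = 0.96*h^5 + 2.98*h^4 + 1.19*h^3 + 6.76*h^2 + 0.44*h + 8.22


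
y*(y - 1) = y^2 - y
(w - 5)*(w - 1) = w^2 - 6*w + 5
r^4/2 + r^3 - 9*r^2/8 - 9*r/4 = r*(r/2 + 1)*(r - 3/2)*(r + 3/2)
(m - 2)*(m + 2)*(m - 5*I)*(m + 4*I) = m^4 - I*m^3 + 16*m^2 + 4*I*m - 80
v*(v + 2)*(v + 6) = v^3 + 8*v^2 + 12*v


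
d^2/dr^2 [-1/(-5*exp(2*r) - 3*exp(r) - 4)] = (2*(10*exp(r) + 3)^2*exp(r) - (20*exp(r) + 3)*(5*exp(2*r) + 3*exp(r) + 4))*exp(r)/(5*exp(2*r) + 3*exp(r) + 4)^3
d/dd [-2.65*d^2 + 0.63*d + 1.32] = 0.63 - 5.3*d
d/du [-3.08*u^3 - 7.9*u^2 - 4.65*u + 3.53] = -9.24*u^2 - 15.8*u - 4.65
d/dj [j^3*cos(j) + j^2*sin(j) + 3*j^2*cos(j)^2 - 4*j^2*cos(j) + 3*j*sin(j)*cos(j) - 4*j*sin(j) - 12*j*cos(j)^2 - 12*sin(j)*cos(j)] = -j^3*sin(j) - 3*j^2*sin(2*j) + 4*sqrt(2)*j^2*sin(j + pi/4) + 2*j*sin(j) + 12*j*sin(2*j) - 12*j*cos(j) + 6*j*cos(2*j) + 3*j - 4*sin(j) + 3*sin(2*j)/2 - 18*cos(2*j) - 6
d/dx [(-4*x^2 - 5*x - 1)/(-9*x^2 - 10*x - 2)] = x*(-5*x - 2)/(81*x^4 + 180*x^3 + 136*x^2 + 40*x + 4)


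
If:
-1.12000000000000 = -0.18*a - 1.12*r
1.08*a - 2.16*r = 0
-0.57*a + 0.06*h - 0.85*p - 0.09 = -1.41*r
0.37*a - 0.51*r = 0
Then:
No Solution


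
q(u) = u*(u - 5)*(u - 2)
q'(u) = u*(u - 5) + u*(u - 2) + (u - 5)*(u - 2)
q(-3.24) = -139.90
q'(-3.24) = 86.85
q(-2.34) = -74.54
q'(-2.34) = 59.19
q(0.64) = 3.79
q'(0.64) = 2.27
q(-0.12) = -1.30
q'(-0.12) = 11.72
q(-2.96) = -116.87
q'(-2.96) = 77.72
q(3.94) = -8.10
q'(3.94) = 1.41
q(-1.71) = -42.57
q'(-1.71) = 42.71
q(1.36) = 3.17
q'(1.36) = -3.49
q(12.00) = 840.00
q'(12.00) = 274.00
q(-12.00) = -2856.00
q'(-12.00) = 610.00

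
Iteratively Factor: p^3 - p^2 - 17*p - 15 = (p + 3)*(p^2 - 4*p - 5) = (p - 5)*(p + 3)*(p + 1)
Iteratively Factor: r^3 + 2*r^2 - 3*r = (r + 3)*(r^2 - r) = (r - 1)*(r + 3)*(r)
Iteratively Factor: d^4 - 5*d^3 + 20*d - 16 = (d + 2)*(d^3 - 7*d^2 + 14*d - 8) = (d - 1)*(d + 2)*(d^2 - 6*d + 8) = (d - 2)*(d - 1)*(d + 2)*(d - 4)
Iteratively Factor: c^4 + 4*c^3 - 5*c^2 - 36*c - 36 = (c + 3)*(c^3 + c^2 - 8*c - 12) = (c - 3)*(c + 3)*(c^2 + 4*c + 4) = (c - 3)*(c + 2)*(c + 3)*(c + 2)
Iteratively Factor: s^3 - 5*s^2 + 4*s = (s - 1)*(s^2 - 4*s) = (s - 4)*(s - 1)*(s)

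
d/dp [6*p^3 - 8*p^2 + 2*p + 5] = 18*p^2 - 16*p + 2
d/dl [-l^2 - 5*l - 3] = -2*l - 5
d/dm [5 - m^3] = -3*m^2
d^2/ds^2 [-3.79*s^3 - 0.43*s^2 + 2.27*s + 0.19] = -22.74*s - 0.86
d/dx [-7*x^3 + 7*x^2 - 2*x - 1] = -21*x^2 + 14*x - 2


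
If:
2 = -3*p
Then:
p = -2/3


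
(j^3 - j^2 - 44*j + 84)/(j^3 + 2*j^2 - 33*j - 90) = (j^2 + 5*j - 14)/(j^2 + 8*j + 15)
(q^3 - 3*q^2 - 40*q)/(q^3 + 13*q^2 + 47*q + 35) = q*(q - 8)/(q^2 + 8*q + 7)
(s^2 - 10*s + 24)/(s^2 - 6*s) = (s - 4)/s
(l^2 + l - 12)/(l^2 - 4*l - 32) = (l - 3)/(l - 8)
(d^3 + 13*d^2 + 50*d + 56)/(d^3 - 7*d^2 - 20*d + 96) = (d^2 + 9*d + 14)/(d^2 - 11*d + 24)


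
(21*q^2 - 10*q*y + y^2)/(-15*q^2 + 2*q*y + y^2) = (-7*q + y)/(5*q + y)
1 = 1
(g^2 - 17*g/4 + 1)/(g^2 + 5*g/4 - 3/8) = 2*(g - 4)/(2*g + 3)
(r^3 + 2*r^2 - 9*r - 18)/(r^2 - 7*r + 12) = (r^2 + 5*r + 6)/(r - 4)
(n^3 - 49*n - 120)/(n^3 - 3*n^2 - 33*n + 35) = (n^2 - 5*n - 24)/(n^2 - 8*n + 7)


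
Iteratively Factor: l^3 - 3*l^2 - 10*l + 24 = (l - 4)*(l^2 + l - 6) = (l - 4)*(l + 3)*(l - 2)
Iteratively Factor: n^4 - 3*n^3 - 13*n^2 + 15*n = (n - 5)*(n^3 + 2*n^2 - 3*n) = (n - 5)*(n - 1)*(n^2 + 3*n) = n*(n - 5)*(n - 1)*(n + 3)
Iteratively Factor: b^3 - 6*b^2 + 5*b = (b)*(b^2 - 6*b + 5) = b*(b - 5)*(b - 1)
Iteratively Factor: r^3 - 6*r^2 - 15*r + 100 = (r + 4)*(r^2 - 10*r + 25) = (r - 5)*(r + 4)*(r - 5)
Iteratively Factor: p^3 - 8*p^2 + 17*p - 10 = (p - 2)*(p^2 - 6*p + 5) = (p - 5)*(p - 2)*(p - 1)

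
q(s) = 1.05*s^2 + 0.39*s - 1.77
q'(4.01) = 8.81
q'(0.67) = 1.80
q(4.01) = 16.68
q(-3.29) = 8.31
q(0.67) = -1.04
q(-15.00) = 228.63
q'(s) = 2.1*s + 0.39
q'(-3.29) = -6.52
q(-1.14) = -0.85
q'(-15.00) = -31.11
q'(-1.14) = -2.00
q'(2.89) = 6.46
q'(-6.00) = -12.21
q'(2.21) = 5.03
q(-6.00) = 33.69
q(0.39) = -1.46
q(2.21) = 4.22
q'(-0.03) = 0.33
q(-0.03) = -1.78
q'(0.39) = 1.21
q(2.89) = 8.13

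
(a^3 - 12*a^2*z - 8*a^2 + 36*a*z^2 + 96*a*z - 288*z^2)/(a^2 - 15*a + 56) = (a^2 - 12*a*z + 36*z^2)/(a - 7)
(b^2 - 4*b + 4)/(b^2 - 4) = (b - 2)/(b + 2)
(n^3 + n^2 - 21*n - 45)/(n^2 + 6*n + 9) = n - 5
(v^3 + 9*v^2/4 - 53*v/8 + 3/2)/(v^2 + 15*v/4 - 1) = v - 3/2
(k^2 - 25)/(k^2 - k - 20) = (k + 5)/(k + 4)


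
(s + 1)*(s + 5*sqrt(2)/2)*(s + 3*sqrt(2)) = s^3 + s^2 + 11*sqrt(2)*s^2/2 + 11*sqrt(2)*s/2 + 15*s + 15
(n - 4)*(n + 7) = n^2 + 3*n - 28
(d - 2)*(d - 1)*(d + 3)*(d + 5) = d^4 + 5*d^3 - 7*d^2 - 29*d + 30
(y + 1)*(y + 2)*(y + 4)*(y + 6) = y^4 + 13*y^3 + 56*y^2 + 92*y + 48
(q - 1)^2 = q^2 - 2*q + 1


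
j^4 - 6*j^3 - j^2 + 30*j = j*(j - 5)*(j - 3)*(j + 2)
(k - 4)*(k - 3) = k^2 - 7*k + 12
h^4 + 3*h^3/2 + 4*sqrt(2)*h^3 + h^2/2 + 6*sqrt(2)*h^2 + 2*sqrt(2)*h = h*(h + 1/2)*(h + 1)*(h + 4*sqrt(2))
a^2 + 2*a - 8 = (a - 2)*(a + 4)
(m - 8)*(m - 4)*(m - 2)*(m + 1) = m^4 - 13*m^3 + 42*m^2 - 8*m - 64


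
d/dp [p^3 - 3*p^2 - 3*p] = 3*p^2 - 6*p - 3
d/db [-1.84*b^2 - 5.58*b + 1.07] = -3.68*b - 5.58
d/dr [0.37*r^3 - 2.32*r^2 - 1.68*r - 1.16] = 1.11*r^2 - 4.64*r - 1.68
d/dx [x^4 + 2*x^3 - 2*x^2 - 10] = 2*x*(2*x^2 + 3*x - 2)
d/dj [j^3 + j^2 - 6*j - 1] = 3*j^2 + 2*j - 6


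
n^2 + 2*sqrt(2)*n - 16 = (n - 2*sqrt(2))*(n + 4*sqrt(2))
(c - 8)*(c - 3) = c^2 - 11*c + 24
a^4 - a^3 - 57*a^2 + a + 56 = (a - 8)*(a - 1)*(a + 1)*(a + 7)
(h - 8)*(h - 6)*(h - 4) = h^3 - 18*h^2 + 104*h - 192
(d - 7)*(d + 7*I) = d^2 - 7*d + 7*I*d - 49*I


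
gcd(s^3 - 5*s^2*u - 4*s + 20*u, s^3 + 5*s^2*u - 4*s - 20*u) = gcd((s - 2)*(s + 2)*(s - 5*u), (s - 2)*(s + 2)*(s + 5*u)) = s^2 - 4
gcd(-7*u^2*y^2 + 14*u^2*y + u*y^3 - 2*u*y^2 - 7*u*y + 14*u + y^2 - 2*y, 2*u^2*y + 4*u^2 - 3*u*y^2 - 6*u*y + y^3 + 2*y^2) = 1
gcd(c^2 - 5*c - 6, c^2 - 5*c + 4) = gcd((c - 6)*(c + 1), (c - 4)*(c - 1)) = 1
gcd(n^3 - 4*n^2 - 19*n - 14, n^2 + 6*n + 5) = n + 1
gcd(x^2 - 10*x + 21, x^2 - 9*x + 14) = x - 7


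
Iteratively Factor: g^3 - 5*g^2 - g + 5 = (g + 1)*(g^2 - 6*g + 5) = (g - 5)*(g + 1)*(g - 1)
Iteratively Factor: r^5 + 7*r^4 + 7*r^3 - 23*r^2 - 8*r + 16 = (r - 1)*(r^4 + 8*r^3 + 15*r^2 - 8*r - 16) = (r - 1)^2*(r^3 + 9*r^2 + 24*r + 16) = (r - 1)^2*(r + 4)*(r^2 + 5*r + 4) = (r - 1)^2*(r + 1)*(r + 4)*(r + 4)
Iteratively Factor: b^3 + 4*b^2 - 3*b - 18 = (b + 3)*(b^2 + b - 6) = (b + 3)^2*(b - 2)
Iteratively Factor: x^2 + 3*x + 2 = (x + 1)*(x + 2)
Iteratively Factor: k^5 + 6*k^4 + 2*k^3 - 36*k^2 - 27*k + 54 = (k + 3)*(k^4 + 3*k^3 - 7*k^2 - 15*k + 18) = (k - 1)*(k + 3)*(k^3 + 4*k^2 - 3*k - 18) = (k - 2)*(k - 1)*(k + 3)*(k^2 + 6*k + 9) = (k - 2)*(k - 1)*(k + 3)^2*(k + 3)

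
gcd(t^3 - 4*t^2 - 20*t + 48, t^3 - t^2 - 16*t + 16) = t + 4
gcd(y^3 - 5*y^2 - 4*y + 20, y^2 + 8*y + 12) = y + 2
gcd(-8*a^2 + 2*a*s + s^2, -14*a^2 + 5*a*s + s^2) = -2*a + s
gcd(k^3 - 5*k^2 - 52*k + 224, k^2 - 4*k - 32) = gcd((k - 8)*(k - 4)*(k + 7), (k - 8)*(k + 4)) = k - 8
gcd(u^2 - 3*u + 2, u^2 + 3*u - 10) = u - 2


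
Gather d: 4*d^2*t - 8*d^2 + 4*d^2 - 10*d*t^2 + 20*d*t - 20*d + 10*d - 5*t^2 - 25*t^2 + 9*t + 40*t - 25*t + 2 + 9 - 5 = d^2*(4*t - 4) + d*(-10*t^2 + 20*t - 10) - 30*t^2 + 24*t + 6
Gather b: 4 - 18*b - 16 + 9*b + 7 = -9*b - 5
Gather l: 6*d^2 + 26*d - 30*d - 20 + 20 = 6*d^2 - 4*d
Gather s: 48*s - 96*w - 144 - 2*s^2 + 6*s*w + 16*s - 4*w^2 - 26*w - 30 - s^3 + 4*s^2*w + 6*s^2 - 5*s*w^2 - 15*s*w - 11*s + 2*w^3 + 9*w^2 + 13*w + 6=-s^3 + s^2*(4*w + 4) + s*(-5*w^2 - 9*w + 53) + 2*w^3 + 5*w^2 - 109*w - 168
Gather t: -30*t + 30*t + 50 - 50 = 0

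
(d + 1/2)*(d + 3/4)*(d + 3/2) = d^3 + 11*d^2/4 + 9*d/4 + 9/16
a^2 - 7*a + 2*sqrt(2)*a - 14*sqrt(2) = (a - 7)*(a + 2*sqrt(2))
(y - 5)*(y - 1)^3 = y^4 - 8*y^3 + 18*y^2 - 16*y + 5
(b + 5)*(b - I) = b^2 + 5*b - I*b - 5*I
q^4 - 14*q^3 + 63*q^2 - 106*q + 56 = (q - 7)*(q - 4)*(q - 2)*(q - 1)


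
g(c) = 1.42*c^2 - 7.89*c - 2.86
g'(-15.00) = -50.49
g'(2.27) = -1.44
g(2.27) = -13.45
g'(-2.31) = -14.45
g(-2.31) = 22.94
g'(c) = 2.84*c - 7.89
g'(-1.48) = -12.09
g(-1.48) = 11.93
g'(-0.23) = -8.54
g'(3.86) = 3.07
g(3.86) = -12.16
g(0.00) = -2.86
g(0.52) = -6.58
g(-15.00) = 434.99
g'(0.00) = -7.89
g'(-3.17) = -16.89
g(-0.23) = -0.97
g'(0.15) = -7.46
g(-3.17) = 36.42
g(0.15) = -4.01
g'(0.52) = -6.41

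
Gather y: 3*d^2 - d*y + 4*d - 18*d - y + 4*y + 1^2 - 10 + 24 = 3*d^2 - 14*d + y*(3 - d) + 15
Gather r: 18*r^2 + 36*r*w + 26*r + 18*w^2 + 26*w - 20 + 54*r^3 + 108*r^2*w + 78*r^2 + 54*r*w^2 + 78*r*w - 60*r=54*r^3 + r^2*(108*w + 96) + r*(54*w^2 + 114*w - 34) + 18*w^2 + 26*w - 20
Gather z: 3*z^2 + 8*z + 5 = 3*z^2 + 8*z + 5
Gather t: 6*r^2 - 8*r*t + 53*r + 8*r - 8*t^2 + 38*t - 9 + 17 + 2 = 6*r^2 + 61*r - 8*t^2 + t*(38 - 8*r) + 10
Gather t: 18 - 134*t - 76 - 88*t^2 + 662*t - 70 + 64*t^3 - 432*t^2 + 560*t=64*t^3 - 520*t^2 + 1088*t - 128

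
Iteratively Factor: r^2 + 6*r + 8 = (r + 2)*(r + 4)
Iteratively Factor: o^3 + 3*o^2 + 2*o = (o + 2)*(o^2 + o) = (o + 1)*(o + 2)*(o)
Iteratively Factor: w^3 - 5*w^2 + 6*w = (w)*(w^2 - 5*w + 6) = w*(w - 3)*(w - 2)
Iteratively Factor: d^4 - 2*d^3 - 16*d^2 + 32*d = (d)*(d^3 - 2*d^2 - 16*d + 32) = d*(d + 4)*(d^2 - 6*d + 8) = d*(d - 2)*(d + 4)*(d - 4)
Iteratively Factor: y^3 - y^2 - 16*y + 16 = (y + 4)*(y^2 - 5*y + 4) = (y - 4)*(y + 4)*(y - 1)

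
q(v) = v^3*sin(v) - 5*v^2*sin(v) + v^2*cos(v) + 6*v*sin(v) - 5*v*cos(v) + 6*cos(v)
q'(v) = v^3*cos(v) + 2*v^2*sin(v) - 5*v^2*cos(v) - 5*v*sin(v) + 8*v*cos(v) - 5*cos(v)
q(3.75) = -3.89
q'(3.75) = -11.45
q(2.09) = -0.11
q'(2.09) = -1.00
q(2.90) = 0.02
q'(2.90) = 0.03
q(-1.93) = 28.20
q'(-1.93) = 0.25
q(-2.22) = 25.64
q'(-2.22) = 18.58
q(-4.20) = -185.30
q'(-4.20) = 147.54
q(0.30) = 4.79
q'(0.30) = -3.28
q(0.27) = 4.89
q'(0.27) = -3.39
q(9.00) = 117.51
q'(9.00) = -308.03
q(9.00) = 117.51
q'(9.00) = -308.03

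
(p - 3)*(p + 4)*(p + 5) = p^3 + 6*p^2 - 7*p - 60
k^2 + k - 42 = (k - 6)*(k + 7)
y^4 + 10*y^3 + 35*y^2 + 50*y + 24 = (y + 1)*(y + 2)*(y + 3)*(y + 4)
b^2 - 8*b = b*(b - 8)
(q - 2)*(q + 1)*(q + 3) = q^3 + 2*q^2 - 5*q - 6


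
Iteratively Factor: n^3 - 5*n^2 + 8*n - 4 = (n - 2)*(n^2 - 3*n + 2) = (n - 2)^2*(n - 1)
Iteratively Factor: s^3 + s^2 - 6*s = (s + 3)*(s^2 - 2*s) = s*(s + 3)*(s - 2)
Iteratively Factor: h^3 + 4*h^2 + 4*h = (h + 2)*(h^2 + 2*h) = (h + 2)^2*(h)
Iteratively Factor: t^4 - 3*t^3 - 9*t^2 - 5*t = (t + 1)*(t^3 - 4*t^2 - 5*t) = (t - 5)*(t + 1)*(t^2 + t) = t*(t - 5)*(t + 1)*(t + 1)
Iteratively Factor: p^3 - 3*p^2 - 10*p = (p - 5)*(p^2 + 2*p) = p*(p - 5)*(p + 2)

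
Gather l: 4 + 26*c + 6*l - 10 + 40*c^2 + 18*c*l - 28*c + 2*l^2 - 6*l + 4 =40*c^2 + 18*c*l - 2*c + 2*l^2 - 2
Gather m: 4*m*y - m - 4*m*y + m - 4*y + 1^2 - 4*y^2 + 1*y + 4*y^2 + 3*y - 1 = 0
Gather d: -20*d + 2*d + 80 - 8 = 72 - 18*d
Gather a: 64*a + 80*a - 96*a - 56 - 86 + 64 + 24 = 48*a - 54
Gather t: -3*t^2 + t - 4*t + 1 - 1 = -3*t^2 - 3*t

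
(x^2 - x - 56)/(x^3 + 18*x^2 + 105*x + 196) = (x - 8)/(x^2 + 11*x + 28)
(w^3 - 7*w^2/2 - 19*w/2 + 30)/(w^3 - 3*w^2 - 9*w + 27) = (w^2 - 13*w/2 + 10)/(w^2 - 6*w + 9)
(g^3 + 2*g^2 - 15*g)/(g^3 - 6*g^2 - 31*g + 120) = g/(g - 8)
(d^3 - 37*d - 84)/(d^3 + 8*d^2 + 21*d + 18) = (d^2 - 3*d - 28)/(d^2 + 5*d + 6)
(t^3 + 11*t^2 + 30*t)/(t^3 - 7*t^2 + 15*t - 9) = t*(t^2 + 11*t + 30)/(t^3 - 7*t^2 + 15*t - 9)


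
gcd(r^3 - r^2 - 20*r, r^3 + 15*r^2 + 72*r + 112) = r + 4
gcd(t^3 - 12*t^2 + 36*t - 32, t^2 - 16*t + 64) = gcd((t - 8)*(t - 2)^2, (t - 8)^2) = t - 8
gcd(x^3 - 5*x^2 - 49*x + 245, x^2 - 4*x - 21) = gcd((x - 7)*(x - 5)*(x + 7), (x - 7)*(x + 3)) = x - 7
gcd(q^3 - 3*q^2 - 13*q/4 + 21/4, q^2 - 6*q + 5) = q - 1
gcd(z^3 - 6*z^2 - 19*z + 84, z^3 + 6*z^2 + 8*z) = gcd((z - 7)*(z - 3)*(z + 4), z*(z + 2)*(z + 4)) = z + 4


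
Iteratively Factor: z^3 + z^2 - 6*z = (z - 2)*(z^2 + 3*z) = (z - 2)*(z + 3)*(z)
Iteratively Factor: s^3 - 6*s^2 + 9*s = (s - 3)*(s^2 - 3*s) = (s - 3)^2*(s)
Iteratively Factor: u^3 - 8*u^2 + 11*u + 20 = (u - 5)*(u^2 - 3*u - 4) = (u - 5)*(u - 4)*(u + 1)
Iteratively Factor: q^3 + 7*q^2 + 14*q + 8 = (q + 4)*(q^2 + 3*q + 2) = (q + 1)*(q + 4)*(q + 2)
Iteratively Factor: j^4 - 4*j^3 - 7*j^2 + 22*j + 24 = (j - 4)*(j^3 - 7*j - 6) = (j - 4)*(j + 1)*(j^2 - j - 6) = (j - 4)*(j + 1)*(j + 2)*(j - 3)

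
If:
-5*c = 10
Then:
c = -2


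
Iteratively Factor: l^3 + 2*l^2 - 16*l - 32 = (l + 4)*(l^2 - 2*l - 8) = (l - 4)*(l + 4)*(l + 2)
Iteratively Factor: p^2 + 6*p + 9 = (p + 3)*(p + 3)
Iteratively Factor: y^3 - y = (y)*(y^2 - 1) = y*(y + 1)*(y - 1)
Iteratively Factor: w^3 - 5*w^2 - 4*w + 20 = (w - 5)*(w^2 - 4) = (w - 5)*(w - 2)*(w + 2)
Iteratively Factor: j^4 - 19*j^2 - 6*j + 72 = (j + 3)*(j^3 - 3*j^2 - 10*j + 24) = (j - 4)*(j + 3)*(j^2 + j - 6) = (j - 4)*(j - 2)*(j + 3)*(j + 3)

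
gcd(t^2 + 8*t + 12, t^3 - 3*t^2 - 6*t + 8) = t + 2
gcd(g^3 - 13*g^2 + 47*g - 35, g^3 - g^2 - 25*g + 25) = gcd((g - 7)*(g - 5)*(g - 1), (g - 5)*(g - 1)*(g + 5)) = g^2 - 6*g + 5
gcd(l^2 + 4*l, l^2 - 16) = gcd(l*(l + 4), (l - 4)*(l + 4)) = l + 4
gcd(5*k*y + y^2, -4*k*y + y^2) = y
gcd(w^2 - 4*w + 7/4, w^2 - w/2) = w - 1/2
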